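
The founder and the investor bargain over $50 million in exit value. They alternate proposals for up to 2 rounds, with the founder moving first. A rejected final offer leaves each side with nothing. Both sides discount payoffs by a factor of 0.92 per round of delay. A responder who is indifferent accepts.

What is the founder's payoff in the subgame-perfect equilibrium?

4

Round 2 (the investor proposes): rejection yields 0 for the founder; the investor offers 0 and keeps 50.
Round 1 (the founder proposes): the investor can get 50 next round, worth 0.92 × 50 = 46 now, so the founder offers 46, keeping 4.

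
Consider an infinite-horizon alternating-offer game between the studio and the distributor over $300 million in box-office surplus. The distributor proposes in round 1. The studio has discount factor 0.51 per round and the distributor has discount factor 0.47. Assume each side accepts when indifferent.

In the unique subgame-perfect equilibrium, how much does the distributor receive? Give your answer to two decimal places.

Let x be the distributor's share when the distributor proposes and y be the studio's share when the studio proposes.
The studio accepts iff offered ≥ 0.51·y, so x = 300 − 0.51y. Symmetrically y = 300 − 0.47x.
Substituting: x = 300 − 0.51(300 − 0.47x), giving x(1 − 0.47·0.51) = 300(1 − 0.51).
So x = 300 × 0.49 / 0.7603 ≈ 193.3447, and the studio receives 300 − x ≈ 106.6553.

193.34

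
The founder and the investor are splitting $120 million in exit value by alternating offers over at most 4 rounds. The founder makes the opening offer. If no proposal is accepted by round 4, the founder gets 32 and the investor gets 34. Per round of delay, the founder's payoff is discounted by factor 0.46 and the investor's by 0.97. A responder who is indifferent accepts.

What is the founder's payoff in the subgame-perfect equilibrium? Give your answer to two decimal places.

By backward induction:
Round 4 (the investor proposes): the founder gets 32 if talks fail, so the investor offers 32 and keeps 88.
Round 3 (the founder proposes): the investor can get 88 next round, worth 0.97 × 88 = 85.36 now. The founder offers 85.36 and keeps 120 − 85.36 = 34.64.
Round 2 (the investor proposes): the founder can get 34.64 next round, worth 0.46 × 34.64 = 15.9344 now. The investor offers 15.9344 and keeps 120 − 15.9344 = 104.0656.
Round 1 (the founder proposes): the investor can get 104.0656 next round, worth 0.97 × 104.0656 = 100.943632 now, so the founder offers 100.943632, keeping 19.056368.

19.06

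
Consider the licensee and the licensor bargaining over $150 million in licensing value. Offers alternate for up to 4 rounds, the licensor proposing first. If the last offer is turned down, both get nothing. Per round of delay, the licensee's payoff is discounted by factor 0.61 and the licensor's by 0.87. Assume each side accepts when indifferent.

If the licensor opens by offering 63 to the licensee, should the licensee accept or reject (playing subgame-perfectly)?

Accept

Round 4 (the licensee proposes): rejection yields 0 for the licensor; the licensee offers 0 and keeps 150.
Round 3 (the licensor proposes): the licensee can get 150 next round, worth 0.61 × 150 = 91.5 now. The licensor offers 91.5 and keeps 150 − 91.5 = 58.5.
Round 2 (the licensee proposes): the licensor can get 58.5 next round, worth 0.87 × 58.5 = 50.895 now; the licensee offers that and keeps 99.105.
So by rejecting in round 1, the licensee gets 99.105 next round, worth 0.61 × 99.105 = 60.45405 now.
Offer 63 ≥ 60.45405, so the licensee accepts.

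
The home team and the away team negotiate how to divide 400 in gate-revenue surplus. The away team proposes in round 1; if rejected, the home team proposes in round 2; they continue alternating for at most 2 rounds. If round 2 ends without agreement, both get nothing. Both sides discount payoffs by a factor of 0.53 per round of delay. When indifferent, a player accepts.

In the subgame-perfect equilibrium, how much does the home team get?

Round 2 (the home team proposes): rejection yields 0 for the away team; the home team offers 0 and keeps 400.
Round 1 (the away team proposes): the home team can get 400 next round, worth 0.53 × 400 = 212 now, so the away team offers 212, keeping 188.

212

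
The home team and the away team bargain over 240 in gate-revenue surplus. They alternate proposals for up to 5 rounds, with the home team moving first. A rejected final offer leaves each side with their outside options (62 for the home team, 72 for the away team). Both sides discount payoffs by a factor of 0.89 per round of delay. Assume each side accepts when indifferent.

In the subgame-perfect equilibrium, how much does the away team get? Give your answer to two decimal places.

87.28

Round 5 (the home team proposes): the away team gets 72 if talks fail, so the home team offers 72 and keeps 168.
Round 4 (the away team proposes): the home team can get 168 next round, worth 0.89 × 168 = 149.52 now, so the away team offers 149.52, keeping 90.48.
Round 3 (the home team proposes): the away team can get 90.48 next round, worth 0.89 × 90.48 = 80.5272 now, so the home team offers 80.5272, keeping 159.4728.
Round 2 (the away team proposes): the home team can get 159.4728 next round, worth 0.89 × 159.4728 = 141.930792 now; the away team offers that and keeps 98.069208.
Round 1 (the home team proposes): the away team can get 98.069208 next round, worth 0.89 × 98.069208 = 87.28159512 now; the home team offers that and keeps 152.71840488.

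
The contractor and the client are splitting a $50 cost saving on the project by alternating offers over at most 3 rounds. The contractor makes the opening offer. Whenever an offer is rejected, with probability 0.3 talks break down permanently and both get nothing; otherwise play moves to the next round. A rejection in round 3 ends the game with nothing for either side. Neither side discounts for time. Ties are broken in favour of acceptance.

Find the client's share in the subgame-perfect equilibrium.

By backward induction:
Round 3 (the contractor proposes): the client will accept anything ≥ 0, so the contractor offers 0 and keeps 50.
Round 2 (the client proposes): rejecting gives the contractor an expected 0.7 × 50 = 35. The client offers 35 and keeps 50 − 35 = 15.
Round 1 (the contractor proposes): rejecting gives the client an expected 0.7 × 15 = 10.5, so the contractor offers 10.5, keeping 39.5.

10.5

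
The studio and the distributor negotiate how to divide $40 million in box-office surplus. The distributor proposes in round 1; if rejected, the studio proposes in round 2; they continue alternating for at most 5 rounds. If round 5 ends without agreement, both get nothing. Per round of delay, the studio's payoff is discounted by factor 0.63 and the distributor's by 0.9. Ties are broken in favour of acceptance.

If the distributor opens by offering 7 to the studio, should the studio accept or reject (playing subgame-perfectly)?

Work out the studio's continuation value if the offer is rejected.
Round 5 (the distributor proposes): rejection yields 0 for the studio; the distributor offers 0 and keeps 40.
Round 4 (the studio proposes): the distributor can get 40 next round, worth 0.9 × 40 = 36 now, so the studio offers 36, keeping 4.
Round 3 (the distributor proposes): the studio can get 4 next round, worth 0.63 × 4 = 2.52 now, so the distributor offers 2.52, keeping 37.48.
Round 2 (the studio proposes): the distributor can get 37.48 next round, worth 0.9 × 37.48 = 33.732 now; the studio offers that and keeps 6.268.
So by rejecting in round 1, the studio gets 6.268 next round, worth 0.63 × 6.268 = 3.94884 now.
Offer 7 ≥ 3.94884, so the studio accepts.

Accept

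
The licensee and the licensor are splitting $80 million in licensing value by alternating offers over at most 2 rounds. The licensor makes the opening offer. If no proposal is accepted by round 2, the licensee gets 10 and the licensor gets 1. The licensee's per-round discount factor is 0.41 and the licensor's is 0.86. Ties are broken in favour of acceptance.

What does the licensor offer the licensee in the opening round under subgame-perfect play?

32.39

Round 2 (the licensee proposes): the licensor gets 1 if talks fail, so the licensee offers 1 and keeps 79.
Round 1 (the licensor proposes): the licensee can get 79 next round, worth 0.41 × 79 = 32.39 now. The licensor offers 32.39 and keeps 80 − 32.39 = 47.61.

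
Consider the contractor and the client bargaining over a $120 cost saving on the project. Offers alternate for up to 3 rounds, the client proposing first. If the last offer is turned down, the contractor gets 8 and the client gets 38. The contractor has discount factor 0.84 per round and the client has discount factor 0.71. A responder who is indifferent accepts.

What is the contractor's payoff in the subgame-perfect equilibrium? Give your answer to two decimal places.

Round 3 (the client proposes): the contractor gets 8 if talks fail, so the client offers 8 and keeps 112.
Round 2 (the contractor proposes): the client can get 112 next round, worth 0.71 × 112 = 79.52 now, so the contractor offers 79.52, keeping 40.48.
Round 1 (the client proposes): the contractor can get 40.48 next round, worth 0.84 × 40.48 = 34.0032 now. The client offers 34.0032 and keeps 120 − 34.0032 = 85.9968.

34.00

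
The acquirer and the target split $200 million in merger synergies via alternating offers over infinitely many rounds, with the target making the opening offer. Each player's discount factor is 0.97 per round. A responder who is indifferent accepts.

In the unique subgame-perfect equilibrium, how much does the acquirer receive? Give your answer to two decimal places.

98.48

Let x be the target's share when the target proposes and y be the acquirer's share when the acquirer proposes.
The acquirer accepts iff offered ≥ 0.97·y, so x = 200 − 0.97y. Symmetrically y = 200 − 0.97x.
Substituting: x = 200 − 0.97(200 − 0.97x), giving x(1 − 0.97·0.97) = 200(1 − 0.97).
So x = 200 × 0.03 / 0.0591 ≈ 101.5228, and the acquirer receives 200 − x ≈ 98.4772.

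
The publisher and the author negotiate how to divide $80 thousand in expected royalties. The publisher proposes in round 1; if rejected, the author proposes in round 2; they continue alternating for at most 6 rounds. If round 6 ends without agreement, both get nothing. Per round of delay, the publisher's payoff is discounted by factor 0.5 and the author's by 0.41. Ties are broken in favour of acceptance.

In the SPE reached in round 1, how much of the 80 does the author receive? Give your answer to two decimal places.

Round 6 (the author proposes): the publisher will accept anything ≥ 0, so the author offers 0 and keeps 80.
Round 5 (the publisher proposes): the author can get 80 next round, worth 0.41 × 80 = 32.8 now; the publisher offers that and keeps 47.2.
Round 4 (the author proposes): the publisher can get 47.2 next round, worth 0.5 × 47.2 = 23.6 now. The author offers 23.6 and keeps 80 − 23.6 = 56.4.
Round 3 (the publisher proposes): the author can get 56.4 next round, worth 0.41 × 56.4 = 23.124 now; the publisher offers that and keeps 56.876.
Round 2 (the author proposes): the publisher can get 56.876 next round, worth 0.5 × 56.876 = 28.438 now. The author offers 28.438 and keeps 80 − 28.438 = 51.562.
Round 1 (the publisher proposes): the author can get 51.562 next round, worth 0.41 × 51.562 = 21.14042 now. The publisher offers 21.14042 and keeps 80 − 21.14042 = 58.85958.

21.14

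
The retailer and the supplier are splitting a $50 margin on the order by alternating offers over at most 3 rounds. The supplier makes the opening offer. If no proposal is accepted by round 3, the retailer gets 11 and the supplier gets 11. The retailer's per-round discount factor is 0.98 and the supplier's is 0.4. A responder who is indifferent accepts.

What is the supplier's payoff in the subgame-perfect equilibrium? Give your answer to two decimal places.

Round 3 (the supplier proposes): the retailer gets 11 if talks fail, so the supplier offers 11 and keeps 39.
Round 2 (the retailer proposes): the supplier can get 39 next round, worth 0.4 × 39 = 15.6 now; the retailer offers that and keeps 34.4.
Round 1 (the supplier proposes): the retailer can get 34.4 next round, worth 0.98 × 34.4 = 33.712 now. The supplier offers 33.712 and keeps 50 − 33.712 = 16.288.

16.29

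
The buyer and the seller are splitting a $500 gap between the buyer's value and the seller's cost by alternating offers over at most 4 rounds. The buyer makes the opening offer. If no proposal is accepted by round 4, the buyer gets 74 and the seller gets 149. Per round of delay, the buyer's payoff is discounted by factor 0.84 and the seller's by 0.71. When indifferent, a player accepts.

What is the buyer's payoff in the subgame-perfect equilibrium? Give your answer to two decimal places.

Round 4 (the seller proposes): the buyer gets 74 if talks fail, so the seller offers 74 and keeps 426.
Round 3 (the buyer proposes): the seller can get 426 next round, worth 0.71 × 426 = 302.46 now, so the buyer offers 302.46, keeping 197.54.
Round 2 (the seller proposes): the buyer can get 197.54 next round, worth 0.84 × 197.54 = 165.9336 now, so the seller offers 165.9336, keeping 334.0664.
Round 1 (the buyer proposes): the seller can get 334.0664 next round, worth 0.71 × 334.0664 = 237.187144 now. The buyer offers 237.187144 and keeps 500 − 237.187144 = 262.812856.

262.81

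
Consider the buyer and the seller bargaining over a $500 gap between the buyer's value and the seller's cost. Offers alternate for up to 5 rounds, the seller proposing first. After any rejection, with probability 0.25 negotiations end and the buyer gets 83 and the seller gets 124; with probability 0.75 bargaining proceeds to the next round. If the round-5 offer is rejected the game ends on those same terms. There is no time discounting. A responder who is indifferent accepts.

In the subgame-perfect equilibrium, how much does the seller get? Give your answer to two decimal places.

331.16

Round 5 (the seller proposes): the buyer gets 83 if talks fail, so the seller offers 83 and keeps 417.
Round 4 (the buyer proposes): rejecting gives the seller an expected 0.75 × 417 + 0.25 × 124 = 343.75; the buyer offers that and keeps 156.25.
Round 3 (the seller proposes): rejecting gives the buyer an expected 0.75 × 156.25 + 0.25 × 83 = 137.9375, so the seller offers 137.9375, keeping 362.0625.
Round 2 (the buyer proposes): rejecting gives the seller an expected 0.75 × 362.0625 + 0.25 × 124 = 302.546875, so the buyer offers 302.546875, keeping 197.453125.
Round 1 (the seller proposes): rejecting gives the buyer an expected 0.75 × 197.453125 + 0.25 × 83 = 168.83984375, so the seller offers 168.83984375, keeping 331.16015625.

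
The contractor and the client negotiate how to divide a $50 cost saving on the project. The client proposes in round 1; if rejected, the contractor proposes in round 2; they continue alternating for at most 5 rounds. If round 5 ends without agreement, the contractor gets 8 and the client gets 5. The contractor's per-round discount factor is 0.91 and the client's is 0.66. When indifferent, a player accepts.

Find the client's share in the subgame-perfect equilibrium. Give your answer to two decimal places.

22.35

Round 5 (the client proposes): the contractor gets 8 if talks fail, so the client offers 8 and keeps 42.
Round 4 (the contractor proposes): the client can get 42 next round, worth 0.66 × 42 = 27.72 now. The contractor offers 27.72 and keeps 50 − 27.72 = 22.28.
Round 3 (the client proposes): the contractor can get 22.28 next round, worth 0.91 × 22.28 = 20.2748 now, so the client offers 20.2748, keeping 29.7252.
Round 2 (the contractor proposes): the client can get 29.7252 next round, worth 0.66 × 29.7252 = 19.618632 now; the contractor offers that and keeps 30.381368.
Round 1 (the client proposes): the contractor can get 30.381368 next round, worth 0.91 × 30.381368 = 27.64704488 now. The client offers 27.64704488 and keeps 50 − 27.64704488 = 22.35295512.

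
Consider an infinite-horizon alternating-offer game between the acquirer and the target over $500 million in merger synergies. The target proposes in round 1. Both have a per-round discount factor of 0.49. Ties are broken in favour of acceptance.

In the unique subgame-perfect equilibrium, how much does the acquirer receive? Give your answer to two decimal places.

164.43

In a stationary SPE each proposer offers the other exactly their discounted continuation value.
If the target keeps x when proposing and the acquirer keeps y when proposing, then x = 500 − 0.49y and y = 500 − 0.49x.
Solving: x = 500(1 − 0.49) / (1 − 0.49·0.49) = 255 / 0.7599 ≈ 335.5705.
The acquirer gets 500 − 335.5705 ≈ 164.4295.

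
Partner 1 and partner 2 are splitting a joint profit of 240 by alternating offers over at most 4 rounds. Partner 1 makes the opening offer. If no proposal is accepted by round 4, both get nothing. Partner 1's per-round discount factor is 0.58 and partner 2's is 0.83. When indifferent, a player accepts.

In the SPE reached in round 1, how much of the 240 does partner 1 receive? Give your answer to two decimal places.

60.44

Round 4 (partner 2 proposes): partner 1 will accept anything ≥ 0, so partner 2 offers 0 and keeps 240.
Round 3 (partner 1 proposes): partner 2 can get 240 next round, worth 0.83 × 240 = 199.2 now. Partner 1 offers 199.2 and keeps 240 − 199.2 = 40.8.
Round 2 (partner 2 proposes): partner 1 can get 40.8 next round, worth 0.58 × 40.8 = 23.664 now, so partner 2 offers 23.664, keeping 216.336.
Round 1 (partner 1 proposes): partner 2 can get 216.336 next round, worth 0.83 × 216.336 = 179.55888 now, so partner 1 offers 179.55888, keeping 60.44112.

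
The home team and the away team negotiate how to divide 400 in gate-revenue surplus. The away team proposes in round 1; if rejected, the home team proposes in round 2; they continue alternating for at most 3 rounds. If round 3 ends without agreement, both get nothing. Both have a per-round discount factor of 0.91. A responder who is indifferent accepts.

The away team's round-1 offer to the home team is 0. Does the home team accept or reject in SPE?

Reject

Round 3 (the away team proposes): the home team will accept anything ≥ 0, so the away team offers 0 and keeps 400.
Round 2 (the home team proposes): the away team can get 400 next round, worth 0.91 × 400 = 364 now, so the home team offers 364, keeping 36.
So by rejecting in round 1, the home team gets 36 next round, worth 0.91 × 36 = 32.76 now.
Offer 0 < 32.76, so the home team rejects.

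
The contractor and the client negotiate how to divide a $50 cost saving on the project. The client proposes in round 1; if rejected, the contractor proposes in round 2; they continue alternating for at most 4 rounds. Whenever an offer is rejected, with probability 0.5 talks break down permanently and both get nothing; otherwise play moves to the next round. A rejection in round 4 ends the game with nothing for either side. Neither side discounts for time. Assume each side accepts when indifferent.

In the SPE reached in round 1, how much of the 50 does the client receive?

31.25

Round 4 (the contractor proposes): rejection yields 0 for the client; the contractor offers 0 and keeps 50.
Round 3 (the client proposes): rejecting gives the contractor an expected 0.5 × 50 = 25; the client offers that and keeps 25.
Round 2 (the contractor proposes): rejecting gives the client an expected 0.5 × 25 = 12.5, so the contractor offers 12.5, keeping 37.5.
Round 1 (the client proposes): rejecting gives the contractor an expected 0.5 × 37.5 = 18.75. The client offers 18.75 and keeps 50 − 18.75 = 31.25.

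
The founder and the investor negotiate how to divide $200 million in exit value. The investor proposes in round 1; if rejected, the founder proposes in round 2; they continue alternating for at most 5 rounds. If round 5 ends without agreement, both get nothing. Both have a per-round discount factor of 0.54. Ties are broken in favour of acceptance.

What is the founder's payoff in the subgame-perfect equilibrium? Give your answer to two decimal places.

64.17

Work backward from the last round.
Round 5 (the investor proposes): the founder will accept anything ≥ 0, so the investor offers 0 and keeps 200.
Round 4 (the founder proposes): the investor can get 200 next round, worth 0.54 × 200 = 108 now, so the founder offers 108, keeping 92.
Round 3 (the investor proposes): the founder can get 92 next round, worth 0.54 × 92 = 49.68 now; the investor offers that and keeps 150.32.
Round 2 (the founder proposes): the investor can get 150.32 next round, worth 0.54 × 150.32 = 81.1728 now, so the founder offers 81.1728, keeping 118.8272.
Round 1 (the investor proposes): the founder can get 118.8272 next round, worth 0.54 × 118.8272 = 64.166688 now. The investor offers 64.166688 and keeps 200 − 64.166688 = 135.833312.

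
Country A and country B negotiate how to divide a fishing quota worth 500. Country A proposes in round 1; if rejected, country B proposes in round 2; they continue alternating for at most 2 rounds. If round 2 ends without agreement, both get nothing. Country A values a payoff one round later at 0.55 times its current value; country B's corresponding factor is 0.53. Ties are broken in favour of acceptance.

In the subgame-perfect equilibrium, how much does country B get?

Round 2 (country B proposes): rejection yields 0 for country A; country B offers 0 and keeps 500.
Round 1 (country A proposes): country B can get 500 next round, worth 0.53 × 500 = 265 now, so country A offers 265, keeping 235.

265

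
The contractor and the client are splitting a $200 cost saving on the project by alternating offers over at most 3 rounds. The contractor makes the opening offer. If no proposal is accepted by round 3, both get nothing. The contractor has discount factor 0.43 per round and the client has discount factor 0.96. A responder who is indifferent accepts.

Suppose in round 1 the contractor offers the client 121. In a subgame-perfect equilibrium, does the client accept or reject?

Work out the client's continuation value if the offer is rejected.
Round 3 (the contractor proposes): the client will accept anything ≥ 0, so the contractor offers 0 and keeps 200.
Round 2 (the client proposes): the contractor can get 200 next round, worth 0.43 × 200 = 86 now; the client offers that and keeps 114.
So by rejecting in round 1, the client gets 114 next round, worth 0.96 × 114 = 109.44 now.
Offer 121 ≥ 109.44, so the client accepts.

Accept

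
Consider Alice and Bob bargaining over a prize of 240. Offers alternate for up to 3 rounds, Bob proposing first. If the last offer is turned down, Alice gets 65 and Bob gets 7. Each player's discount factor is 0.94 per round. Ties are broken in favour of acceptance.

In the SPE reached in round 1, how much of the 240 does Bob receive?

Round 3 (Bob proposes): Alice gets 65 if talks fail, so Bob offers 65 and keeps 175.
Round 2 (Alice proposes): Bob can get 175 next round, worth 0.94 × 175 = 164.5 now. Alice offers 164.5 and keeps 240 − 164.5 = 75.5.
Round 1 (Bob proposes): Alice can get 75.5 next round, worth 0.94 × 75.5 = 70.97 now. Bob offers 70.97 and keeps 240 − 70.97 = 169.03.

169.03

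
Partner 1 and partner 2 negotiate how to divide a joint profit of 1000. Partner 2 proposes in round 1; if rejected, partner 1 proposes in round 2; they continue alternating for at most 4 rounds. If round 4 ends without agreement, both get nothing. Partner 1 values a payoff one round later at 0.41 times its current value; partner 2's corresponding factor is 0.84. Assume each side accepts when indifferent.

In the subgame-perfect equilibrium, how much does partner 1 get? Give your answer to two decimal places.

206.80

Round 4 (partner 1 proposes): partner 2 will accept anything ≥ 0, so partner 1 offers 0 and keeps 1000.
Round 3 (partner 2 proposes): partner 1 can get 1000 next round, worth 0.41 × 1000 = 410 now; partner 2 offers that and keeps 590.
Round 2 (partner 1 proposes): partner 2 can get 590 next round, worth 0.84 × 590 = 495.6 now; partner 1 offers that and keeps 504.4.
Round 1 (partner 2 proposes): partner 1 can get 504.4 next round, worth 0.41 × 504.4 = 206.804 now; partner 2 offers that and keeps 793.196.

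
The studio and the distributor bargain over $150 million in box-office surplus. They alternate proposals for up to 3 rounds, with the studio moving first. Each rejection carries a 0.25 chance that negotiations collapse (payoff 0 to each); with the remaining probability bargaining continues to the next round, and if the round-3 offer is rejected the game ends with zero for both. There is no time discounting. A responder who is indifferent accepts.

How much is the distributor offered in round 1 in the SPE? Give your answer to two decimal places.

28.13

Round 3 (the studio proposes): the distributor will accept anything ≥ 0, so the studio offers 0 and keeps 150.
Round 2 (the distributor proposes): rejecting gives the studio an expected 0.75 × 150 = 112.5. The distributor offers 112.5 and keeps 150 − 112.5 = 37.5.
Round 1 (the studio proposes): rejecting gives the distributor an expected 0.75 × 37.5 = 28.125. The studio offers 28.125 and keeps 150 − 28.125 = 121.875.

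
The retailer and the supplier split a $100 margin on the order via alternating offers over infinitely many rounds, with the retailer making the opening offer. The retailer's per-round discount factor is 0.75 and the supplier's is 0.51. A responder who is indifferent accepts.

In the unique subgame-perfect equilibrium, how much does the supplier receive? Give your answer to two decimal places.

20.65

Let x be the retailer's share when the retailer proposes and y be the supplier's share when the supplier proposes.
The supplier accepts iff offered ≥ 0.51·y, so x = 100 − 0.51y. Symmetrically y = 100 − 0.75x.
Substituting: x = 100 − 0.51(100 − 0.75x), giving x(1 − 0.75·0.51) = 100(1 − 0.51).
So x = 100 × 0.49 / 0.6175 ≈ 79.3522, and the supplier receives 100 − x ≈ 20.6478.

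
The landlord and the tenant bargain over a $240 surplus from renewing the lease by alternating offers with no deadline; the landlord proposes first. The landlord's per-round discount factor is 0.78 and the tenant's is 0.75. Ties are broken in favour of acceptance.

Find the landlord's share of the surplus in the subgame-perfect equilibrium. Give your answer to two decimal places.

144.58

Let x be the landlord's share when the landlord proposes and y be the tenant's share when the tenant proposes.
The tenant accepts iff offered ≥ 0.75·y, so x = 240 − 0.75y. Symmetrically y = 240 − 0.78x.
Substituting: x = 240 − 0.75(240 − 0.78x), giving x(1 − 0.78·0.75) = 240(1 − 0.75).
So x = 240 × 0.25 / 0.415 ≈ 144.5783, and the tenant receives 240 − x ≈ 95.4217.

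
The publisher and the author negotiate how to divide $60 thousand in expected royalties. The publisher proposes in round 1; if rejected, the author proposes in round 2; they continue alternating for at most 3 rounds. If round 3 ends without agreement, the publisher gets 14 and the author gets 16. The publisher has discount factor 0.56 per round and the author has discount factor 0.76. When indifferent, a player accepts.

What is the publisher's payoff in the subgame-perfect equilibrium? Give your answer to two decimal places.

33.13

Round 3 (the publisher proposes): the author gets 16 if talks fail, so the publisher offers 16 and keeps 44.
Round 2 (the author proposes): the publisher can get 44 next round, worth 0.56 × 44 = 24.64 now; the author offers that and keeps 35.36.
Round 1 (the publisher proposes): the author can get 35.36 next round, worth 0.76 × 35.36 = 26.8736 now, so the publisher offers 26.8736, keeping 33.1264.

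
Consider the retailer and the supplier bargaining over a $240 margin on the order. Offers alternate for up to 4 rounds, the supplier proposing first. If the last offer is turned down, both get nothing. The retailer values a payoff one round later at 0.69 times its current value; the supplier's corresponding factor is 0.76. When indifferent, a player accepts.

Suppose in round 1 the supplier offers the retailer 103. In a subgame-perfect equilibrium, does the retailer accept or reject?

Round 4 (the retailer proposes): the supplier will accept anything ≥ 0, so the retailer offers 0 and keeps 240.
Round 3 (the supplier proposes): the retailer can get 240 next round, worth 0.69 × 240 = 165.6 now, so the supplier offers 165.6, keeping 74.4.
Round 2 (the retailer proposes): the supplier can get 74.4 next round, worth 0.76 × 74.4 = 56.544 now. The retailer offers 56.544 and keeps 240 − 56.544 = 183.456.
So by rejecting in round 1, the retailer gets 183.456 next round, worth 0.69 × 183.456 = 126.58464 now.
Offer 103 < 126.58464, so the retailer rejects.

Reject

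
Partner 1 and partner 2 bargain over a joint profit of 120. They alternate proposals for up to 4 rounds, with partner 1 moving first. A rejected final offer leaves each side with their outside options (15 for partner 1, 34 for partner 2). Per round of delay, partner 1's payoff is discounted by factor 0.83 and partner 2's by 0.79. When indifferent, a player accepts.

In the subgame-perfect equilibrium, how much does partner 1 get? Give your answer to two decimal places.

49.49

Round 4 (partner 2 proposes): partner 1 gets 15 if talks fail, so partner 2 offers 15 and keeps 105.
Round 3 (partner 1 proposes): partner 2 can get 105 next round, worth 0.79 × 105 = 82.95 now. Partner 1 offers 82.95 and keeps 120 − 82.95 = 37.05.
Round 2 (partner 2 proposes): partner 1 can get 37.05 next round, worth 0.83 × 37.05 = 30.7515 now; partner 2 offers that and keeps 89.2485.
Round 1 (partner 1 proposes): partner 2 can get 89.2485 next round, worth 0.79 × 89.2485 = 70.506315 now; partner 1 offers that and keeps 49.493685.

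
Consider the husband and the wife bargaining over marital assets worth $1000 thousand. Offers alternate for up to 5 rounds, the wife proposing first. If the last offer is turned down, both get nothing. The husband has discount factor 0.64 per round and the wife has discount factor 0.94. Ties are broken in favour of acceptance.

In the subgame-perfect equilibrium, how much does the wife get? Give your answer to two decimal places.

Round 5 (the wife proposes): the husband will accept anything ≥ 0, so the wife offers 0 and keeps 1000.
Round 4 (the husband proposes): the wife can get 1000 next round, worth 0.94 × 1000 = 940 now, so the husband offers 940, keeping 60.
Round 3 (the wife proposes): the husband can get 60 next round, worth 0.64 × 60 = 38.4 now, so the wife offers 38.4, keeping 961.6.
Round 2 (the husband proposes): the wife can get 961.6 next round, worth 0.94 × 961.6 = 903.904 now; the husband offers that and keeps 96.096.
Round 1 (the wife proposes): the husband can get 96.096 next round, worth 0.64 × 96.096 = 61.50144 now. The wife offers 61.50144 and keeps 1000 − 61.50144 = 938.49856.

938.50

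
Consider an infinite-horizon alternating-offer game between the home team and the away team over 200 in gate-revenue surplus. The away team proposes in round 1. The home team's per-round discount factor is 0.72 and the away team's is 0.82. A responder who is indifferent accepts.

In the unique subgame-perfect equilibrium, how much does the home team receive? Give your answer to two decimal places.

63.28

When the away team proposes, the home team accepts any offer worth at least 0.72 times what the home team would get by proposing next round; and vice versa.
This gives x = 200 − 0.72y and y = 200 − 0.82x, where x and y are each side's share when it proposes.
Hence (1 − 0.72·0.82)x = 200(1 − 0.72), i.e. 0.4096·x = 56.
x ≈ 136.7188; the home team's share is 200 − x ≈ 63.2813.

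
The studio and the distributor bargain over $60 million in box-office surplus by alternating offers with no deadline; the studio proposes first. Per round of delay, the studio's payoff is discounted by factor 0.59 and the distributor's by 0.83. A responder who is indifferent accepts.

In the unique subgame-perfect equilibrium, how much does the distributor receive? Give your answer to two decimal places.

Let x be the studio's share when the studio proposes and y be the distributor's share when the distributor proposes.
The distributor accepts iff offered ≥ 0.83·y, so x = 60 − 0.83y. Symmetrically y = 60 − 0.59x.
Substituting: x = 60 − 0.83(60 − 0.59x), giving x(1 − 0.59·0.83) = 60(1 − 0.83).
So x = 60 × 0.17 / 0.5103 ≈ 19.9882, and the distributor receives 60 − x ≈ 40.0118.

40.01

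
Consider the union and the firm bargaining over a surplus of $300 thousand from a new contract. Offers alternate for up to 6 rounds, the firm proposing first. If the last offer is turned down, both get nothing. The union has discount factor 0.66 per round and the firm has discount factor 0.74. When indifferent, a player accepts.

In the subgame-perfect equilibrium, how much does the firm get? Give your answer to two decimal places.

176.15

Round 6 (the union proposes): rejection yields 0 for the firm; the union offers 0 and keeps 300.
Round 5 (the firm proposes): the union can get 300 next round, worth 0.66 × 300 = 198 now. The firm offers 198 and keeps 300 − 198 = 102.
Round 4 (the union proposes): the firm can get 102 next round, worth 0.74 × 102 = 75.48 now, so the union offers 75.48, keeping 224.52.
Round 3 (the firm proposes): the union can get 224.52 next round, worth 0.66 × 224.52 = 148.1832 now, so the firm offers 148.1832, keeping 151.8168.
Round 2 (the union proposes): the firm can get 151.8168 next round, worth 0.74 × 151.8168 = 112.344432 now. The union offers 112.344432 and keeps 300 − 112.344432 = 187.655568.
Round 1 (the firm proposes): the union can get 187.655568 next round, worth 0.66 × 187.655568 = 123.85267488 now, so the firm offers 123.85267488, keeping 176.14732512.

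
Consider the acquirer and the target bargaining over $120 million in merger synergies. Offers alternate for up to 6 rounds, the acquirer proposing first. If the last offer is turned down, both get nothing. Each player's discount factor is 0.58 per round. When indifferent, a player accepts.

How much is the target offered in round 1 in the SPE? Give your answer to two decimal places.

46.94

Solve by backward induction from round 6.
Round 6 (the target proposes): the acquirer will accept anything ≥ 0, so the target offers 0 and keeps 120.
Round 5 (the acquirer proposes): the target can get 120 next round, worth 0.58 × 120 = 69.6 now, so the acquirer offers 69.6, keeping 50.4.
Round 4 (the target proposes): the acquirer can get 50.4 next round, worth 0.58 × 50.4 = 29.232 now; the target offers that and keeps 90.768.
Round 3 (the acquirer proposes): the target can get 90.768 next round, worth 0.58 × 90.768 = 52.64544 now, so the acquirer offers 52.64544, keeping 67.35456.
Round 2 (the target proposes): the acquirer can get 67.35456 next round, worth 0.58 × 67.35456 = 39.0656448 now, so the target offers 39.0656448, keeping 80.9343552.
Round 1 (the acquirer proposes): the target can get 80.9343552 next round, worth 0.58 × 80.9343552 = 46.941926016 now. The acquirer offers 46.941926016 and keeps 120 − 46.941926016 = 73.058073984.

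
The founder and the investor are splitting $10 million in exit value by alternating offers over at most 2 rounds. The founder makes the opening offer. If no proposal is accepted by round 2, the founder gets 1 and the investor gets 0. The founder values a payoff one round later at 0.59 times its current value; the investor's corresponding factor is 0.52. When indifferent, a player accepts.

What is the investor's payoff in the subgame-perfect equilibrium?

Round 2 (the investor proposes): the founder gets 1 if talks fail, so the investor offers 1 and keeps 9.
Round 1 (the founder proposes): the investor can get 9 next round, worth 0.52 × 9 = 4.68 now, so the founder offers 4.68, keeping 5.32.

4.68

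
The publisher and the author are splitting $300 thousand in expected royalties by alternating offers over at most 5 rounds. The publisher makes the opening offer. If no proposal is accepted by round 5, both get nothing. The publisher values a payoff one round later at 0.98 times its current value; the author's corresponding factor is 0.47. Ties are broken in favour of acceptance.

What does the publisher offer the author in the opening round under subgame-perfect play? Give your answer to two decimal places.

4.12

Solve by backward induction from round 5.
Round 5 (the publisher proposes): the author will accept anything ≥ 0, so the publisher offers 0 and keeps 300.
Round 4 (the author proposes): the publisher can get 300 next round, worth 0.98 × 300 = 294 now. The author offers 294 and keeps 300 − 294 = 6.
Round 3 (the publisher proposes): the author can get 6 next round, worth 0.47 × 6 = 2.82 now, so the publisher offers 2.82, keeping 297.18.
Round 2 (the author proposes): the publisher can get 297.18 next round, worth 0.98 × 297.18 = 291.2364 now. The author offers 291.2364 and keeps 300 − 291.2364 = 8.7636.
Round 1 (the publisher proposes): the author can get 8.7636 next round, worth 0.47 × 8.7636 = 4.118892 now. The publisher offers 4.118892 and keeps 300 − 4.118892 = 295.881108.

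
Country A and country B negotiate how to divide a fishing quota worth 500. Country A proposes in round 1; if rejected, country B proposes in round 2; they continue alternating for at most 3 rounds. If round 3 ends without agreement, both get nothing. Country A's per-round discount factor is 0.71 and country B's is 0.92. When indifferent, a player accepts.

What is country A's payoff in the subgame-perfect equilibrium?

366.6

Round 3 (country A proposes): rejection yields 0 for country B; country A offers 0 and keeps 500.
Round 2 (country B proposes): country A can get 500 next round, worth 0.71 × 500 = 355 now. Country B offers 355 and keeps 500 − 355 = 145.
Round 1 (country A proposes): country B can get 145 next round, worth 0.92 × 145 = 133.4 now; country A offers that and keeps 366.6.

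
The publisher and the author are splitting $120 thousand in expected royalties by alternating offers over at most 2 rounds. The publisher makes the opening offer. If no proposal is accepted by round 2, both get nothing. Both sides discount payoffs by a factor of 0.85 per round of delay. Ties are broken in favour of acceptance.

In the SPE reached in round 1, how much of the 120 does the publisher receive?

Round 2 (the author proposes): rejection yields 0 for the publisher; the author offers 0 and keeps 120.
Round 1 (the publisher proposes): the author can get 120 next round, worth 0.85 × 120 = 102 now, so the publisher offers 102, keeping 18.

18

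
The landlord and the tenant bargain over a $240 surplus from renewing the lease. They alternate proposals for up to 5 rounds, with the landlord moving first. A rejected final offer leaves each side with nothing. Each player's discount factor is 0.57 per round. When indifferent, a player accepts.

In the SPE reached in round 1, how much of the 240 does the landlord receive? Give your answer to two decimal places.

162.06

By backward induction:
Round 5 (the landlord proposes): rejection yields 0 for the tenant; the landlord offers 0 and keeps 240.
Round 4 (the tenant proposes): the landlord can get 240 next round, worth 0.57 × 240 = 136.8 now; the tenant offers that and keeps 103.2.
Round 3 (the landlord proposes): the tenant can get 103.2 next round, worth 0.57 × 103.2 = 58.824 now; the landlord offers that and keeps 181.176.
Round 2 (the tenant proposes): the landlord can get 181.176 next round, worth 0.57 × 181.176 = 103.27032 now. The tenant offers 103.27032 and keeps 240 − 103.27032 = 136.72968.
Round 1 (the landlord proposes): the tenant can get 136.72968 next round, worth 0.57 × 136.72968 = 77.9359176 now; the landlord offers that and keeps 162.0640824.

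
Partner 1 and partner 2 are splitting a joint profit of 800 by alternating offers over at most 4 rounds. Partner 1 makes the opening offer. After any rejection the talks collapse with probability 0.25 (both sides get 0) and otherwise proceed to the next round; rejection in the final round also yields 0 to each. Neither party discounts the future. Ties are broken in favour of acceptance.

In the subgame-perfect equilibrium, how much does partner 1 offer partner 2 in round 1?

487.5

Round 4 (partner 2 proposes): partner 1 will accept anything ≥ 0, so partner 2 offers 0 and keeps 800.
Round 3 (partner 1 proposes): rejecting gives partner 2 an expected 0.75 × 800 = 600, so partner 1 offers 600, keeping 200.
Round 2 (partner 2 proposes): rejecting gives partner 1 an expected 0.75 × 200 = 150; partner 2 offers that and keeps 650.
Round 1 (partner 1 proposes): rejecting gives partner 2 an expected 0.75 × 650 = 487.5, so partner 1 offers 487.5, keeping 312.5.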